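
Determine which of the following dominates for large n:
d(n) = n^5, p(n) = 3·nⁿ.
Comparing growth rates:
Growth-rate hierarchy: log n ≺ any polynomial ≺ any exponential cⁿ (c>1) ≺ n! ≺ nⁿ.
super-exponential nⁿ dominates polynomial degree 5 asymptotically.

p(n) grows faster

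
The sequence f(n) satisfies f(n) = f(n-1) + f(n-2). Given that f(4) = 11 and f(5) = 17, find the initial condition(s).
Work backwards using f(k) = f(k+2) - f(k+1):
f(3) = f(5) - f(4) = 17 - 11 = 6
f(2) = f(4) - f(3) = 11 - 6 = 5
f(1) = f(3) - f(2) = 6 - 5 = 1
f(0) = f(2) - f(1) = 5 - 1 = 4

f(0) = 4, f(1) = 1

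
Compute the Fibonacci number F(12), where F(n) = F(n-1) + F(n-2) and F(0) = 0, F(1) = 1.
Computing the sequence terms:
0, 1, 1, 2, 3, 5, 8, 13, 21, 34, 55, 89, 144

144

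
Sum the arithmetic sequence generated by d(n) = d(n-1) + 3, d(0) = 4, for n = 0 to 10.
Computing the sequence terms: 4, 7, 10, 13, 16, 19, 22, 25, 28, 31, 34
Adding these values together:

209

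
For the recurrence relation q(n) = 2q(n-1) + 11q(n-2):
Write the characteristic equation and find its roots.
Substitute q(n) = rⁿ and divide through by rⁿ⁻²: r² - 2r - 11 = 0
Discriminant: 2² + 4·11 = 48, not a perfect square, so by the quadratic formula r = (2 ± √48)/2.
General solution: q(n) = A·r₁ⁿ + B·r₂ⁿ where r₁,r₂ = (2 ± √48)/2

Characteristic: r² - 2r - 11 = 0, Roots: r = (2 ± √48)/2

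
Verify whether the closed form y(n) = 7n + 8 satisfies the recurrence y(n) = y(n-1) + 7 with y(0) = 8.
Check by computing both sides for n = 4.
From the recurrence with y(0) = 8:
  y(0) = 8, y(1) = 15, y(2) = 22, y(3) = 29, y(4) = 36
  so the recurrence gives y(4) = 36.
From the proposed closed form y(n) = 7n + 8:
  y(4) = 36.
Both sides give 36 at n = 4, and the initial condition(s) match, so the closed form is consistent.

Yes, the closed form is correct.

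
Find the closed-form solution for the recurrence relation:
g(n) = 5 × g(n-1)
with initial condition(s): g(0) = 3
Recurrence: g(n) = 5 × g(n-1), initial: g(0) = 3.
Each term is 5 times the previous, so this is geometric with ratio 5. After n steps: g(n) = g(0)·5ⁿ = 3·5ⁿ.

g(n) = 3·5ⁿ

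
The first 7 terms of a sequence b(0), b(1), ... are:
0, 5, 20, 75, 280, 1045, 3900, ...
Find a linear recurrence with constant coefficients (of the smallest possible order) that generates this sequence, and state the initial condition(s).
Look for the lowest-order linear relation among consecutive terms.
Observation: b(n) - 4·b(n-1) - (-1)·b(n-2) = 0 holds for the shown terms, and no order-1 relation b(n) = α·b(n-1) + β fits.
Check at n=3: 4·20 + (-1)·5 = 75. ✓

b(n) = 4b(n-1) - b(n-2), b(0) = 0, b(1) = 5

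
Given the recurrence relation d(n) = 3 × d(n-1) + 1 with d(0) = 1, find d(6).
Computing step by step:
d(0) = 1
d(1) = 3 × 1 + 1 = 4
d(2) = 3 × 4 + 1 = 13
d(3) = 3 × 13 + 1 = 40
d(4) = 3 × 40 + 1 = 121
d(5) = 3 × 121 + 1 = 364
d(6) = 3 × 364 + 1 = 1093

1093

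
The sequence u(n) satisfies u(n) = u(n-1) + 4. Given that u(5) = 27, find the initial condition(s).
u(5) = u(0) + 5·4, so u(0) = 27 - 20 = 7.

u(0) = 7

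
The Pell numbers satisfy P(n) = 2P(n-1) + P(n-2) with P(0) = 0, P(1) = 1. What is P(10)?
Computing the sequence terms:
0, 1, 2, 5, 12, 29, 70, 169, 408, 985, 2378

2378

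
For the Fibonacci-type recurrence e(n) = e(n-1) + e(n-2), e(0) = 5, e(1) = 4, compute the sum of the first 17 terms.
Computing the sequence terms: 5, 4, 9, 13, 22, 35, 57, 92, 149, 241, 390, 631, 1021, 1652, 2673, 4325, 6998
Adding these values together:

18317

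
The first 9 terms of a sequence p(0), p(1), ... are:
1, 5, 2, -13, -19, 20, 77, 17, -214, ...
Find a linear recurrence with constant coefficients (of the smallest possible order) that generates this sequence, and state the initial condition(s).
Look for the lowest-order linear relation among consecutive terms.
Observation: p(n) - 1·p(n-1) - (-3)·p(n-2) = 0 holds for the shown terms, and no order-1 relation p(n) = α·p(n-1) + β fits.
Check at n=3: 1·2 + (-3)·5 = -13. ✓

p(n) = p(n-1) - 3p(n-2), p(0) = 1, p(1) = 5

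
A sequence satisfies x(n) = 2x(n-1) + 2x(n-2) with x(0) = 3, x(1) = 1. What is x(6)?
Computing the sequence terms:
3, 1, 8, 18, 52, 140, 384

384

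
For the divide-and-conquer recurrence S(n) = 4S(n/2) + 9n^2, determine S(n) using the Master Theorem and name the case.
Master Theorem template: S(n) = a·S(n/b) + f(n).
Here: a=4, b=2, f(n)=9n^2
Compute log_b(a) = log_2(4) = 2.
f(n) = 9n^2 = Θ(n^2). Case 2: S(n) = Θ(n^2 log n).

Case 2: S(n) = Θ(n^2 log n)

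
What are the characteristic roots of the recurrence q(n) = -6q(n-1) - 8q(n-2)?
Substitute q(n) = rⁿ and divide through by rⁿ⁻²: r² + 6r + 8 = 0
Factor: (r + 2)(r + 4) = 0, so r = -2, -4.
General solution: q(n) = A·(-2)ⁿ + B·(-4)ⁿ

Characteristic: r² + 6r + 8 = 0, Roots: r = -2, -4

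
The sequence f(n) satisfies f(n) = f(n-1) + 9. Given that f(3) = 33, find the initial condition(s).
f(3) = f(0) + 3·9, so f(0) = 33 - 27 = 6.

f(0) = 6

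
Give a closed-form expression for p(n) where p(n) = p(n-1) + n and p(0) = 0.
Recurrence: p(n) = p(n-1) + n, initial: p(0) = 0.
Telescoping: p(n) = p(0) + Σᵢ₌₁ⁿ i = 0 + n(n+1)/2.

p(n) = n(n+1)/2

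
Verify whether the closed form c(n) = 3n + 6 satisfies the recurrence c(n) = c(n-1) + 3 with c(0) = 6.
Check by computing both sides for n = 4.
From the recurrence with c(0) = 6:
  c(0) = 6, c(1) = 9, c(2) = 12, c(3) = 15, c(4) = 18
  so the recurrence gives c(4) = 18.
From the proposed closed form c(n) = 3n + 6:
  c(4) = 18.
Both sides give 18 at n = 4, and the initial condition(s) match, so the closed form is consistent.

Yes, the closed form is correct.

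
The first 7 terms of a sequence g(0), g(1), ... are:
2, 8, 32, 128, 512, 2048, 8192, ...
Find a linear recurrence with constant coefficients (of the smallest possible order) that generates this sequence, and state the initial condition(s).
Look for the lowest-order linear relation among consecutive terms.
Observation: each term is 4× the previous.
Check at n=2: 4·8 = 32. ✓

g(n) = 4 × g(n-1), g(0) = 2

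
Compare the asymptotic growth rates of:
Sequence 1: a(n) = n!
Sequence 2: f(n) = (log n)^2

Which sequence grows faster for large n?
Comparing growth rates:
Growth-rate hierarchy: log n ≺ any polynomial ≺ any exponential cⁿ (c>1) ≺ n! ≺ nⁿ.
factorial dominates polylogarithmic (log n)^2 asymptotically.

a(n) grows faster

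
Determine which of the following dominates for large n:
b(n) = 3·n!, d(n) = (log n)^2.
Comparing growth rates:
Growth-rate hierarchy: log n ≺ any polynomial ≺ any exponential cⁿ (c>1) ≺ n! ≺ nⁿ.
factorial dominates polylogarithmic (log n)^2 asymptotically.

b(n) grows faster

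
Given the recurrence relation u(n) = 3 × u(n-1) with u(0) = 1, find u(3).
Computing step by step:
u(0) = 1
u(1) = 3 × 1 = 3
u(2) = 3 × 3 = 9
u(3) = 3 × 9 = 27

27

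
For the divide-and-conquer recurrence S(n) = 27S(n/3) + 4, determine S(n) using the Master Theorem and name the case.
Master Theorem template: S(n) = a·S(n/b) + f(n).
Here: a=27, b=3, f(n)=4
Compute log_b(a) = log_3(27) = 3.
f(n) = 4 = O(n^(3-ε)) with ε = 3. Case 1: S(n) = Θ(n^log_b(a)) = Θ(n^3).

Case 1: S(n) = Θ(n^3)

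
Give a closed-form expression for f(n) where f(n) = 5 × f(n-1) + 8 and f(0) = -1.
Recurrence: f(n) = 5 × f(n-1) + 8, initial: f(0) = -1.
Try f(n) = A·5ⁿ + C. Substituting: A·5ⁿ + C = 5(A·5ⁿ⁻¹ + C) + 8 = A·5ⁿ + 5C + 8, so C = 5C + 8, giving C = -2. Then f(0) = A - 2 = -1 gives A = 1.

f(n) = 5ⁿ - 2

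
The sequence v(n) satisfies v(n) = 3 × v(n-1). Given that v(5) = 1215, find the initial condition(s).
In general v(n) = 3ⁿ · v(0). At n = 5: v(0) = v(5) / 3^5 = 1215 / 243 = 5.

v(0) = 5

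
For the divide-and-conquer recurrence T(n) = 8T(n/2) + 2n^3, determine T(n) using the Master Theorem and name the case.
Master Theorem template: T(n) = a·T(n/b) + f(n).
Here: a=8, b=2, f(n)=2n^3
Compute log_b(a) = log_2(8) = 3.
f(n) = 2n^3 = Θ(n^3). Case 2: T(n) = Θ(n^3 log n).

Case 2: T(n) = Θ(n^3 log n)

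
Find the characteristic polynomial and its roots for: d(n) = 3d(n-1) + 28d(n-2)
Substitute d(n) = rⁿ and divide through by rⁿ⁻²: r² - 3r - 28 = 0
Factor: (r - 7)(r + 4) = 0, so r = 7, -4.
General solution: d(n) = A·7ⁿ + B·(-4)ⁿ

Characteristic: r² - 3r - 28 = 0, Roots: r = 7, -4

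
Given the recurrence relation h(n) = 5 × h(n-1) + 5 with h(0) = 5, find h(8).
Computing step by step:
h(0) = 5
h(1) = 5 × 5 + 5 = 30
h(2) = 5 × 30 + 5 = 155
h(3) = 5 × 155 + 5 = 780
h(4) = 5 × 780 + 5 = 3905
h(5) = 5 × 3905 + 5 = 19530
h(6) = 5 × 19530 + 5 = 97655
h(7) = 5 × 97655 + 5 = 488280
h(8) = 5 × 488280 + 5 = 2441405

2441405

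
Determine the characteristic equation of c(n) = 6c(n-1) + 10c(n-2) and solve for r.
Substitute c(n) = rⁿ and divide through by rⁿ⁻²: r² - 6r - 10 = 0
Discriminant: 6² + 4·10 = 76, not a perfect square, so by the quadratic formula r = (6 ± √76)/2.
General solution: c(n) = A·r₁ⁿ + B·r₂ⁿ where r₁,r₂ = (6 ± √76)/2

Characteristic: r² - 6r - 10 = 0, Roots: r = (6 ± √76)/2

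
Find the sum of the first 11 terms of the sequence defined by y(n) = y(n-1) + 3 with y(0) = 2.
Computing the sequence terms: 2, 5, 8, 11, 14, 17, 20, 23, 26, 29, 32
Adding these values together:

187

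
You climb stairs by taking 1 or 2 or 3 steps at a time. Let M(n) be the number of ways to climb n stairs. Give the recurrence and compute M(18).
Condition on the size of the last step (1 to 3): before it there were n-1, …, n-3 stairs climbed, and these cases are disjoint, so M(n) = M(n-1) + M(n-2) + M(n-3) (order-3 linear recurrence).
Initial conditions by direct count (compositions of i into parts ≤ 3): M(1) = 1; M(2) = 2; M(3) = 4.
Iterating the recurrence: M(4) = 7, M(5) = 13, M(6) = 24, M(7) = 44, M(8) = 81, M(9) = 149, M(10) = 274, M(11) = 504, M(12) = 927, M(13) = 1705, M(14) = 3136, M(15) = 5768, M(16) = 10609, M(17) = 19513, M(18) = 35890.

M(n) = M(n-1) + M(n-2) + M(n-3), M(1) = 1, M(2) = 2, M(3) = 4; M(18) = 35890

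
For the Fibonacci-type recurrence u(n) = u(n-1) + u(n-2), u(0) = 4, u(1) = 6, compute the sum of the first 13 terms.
Computing the sequence terms: 4, 6, 10, 16, 26, 42, 68, 110, 178, 288, 466, 754, 1220
Adding these values together:

3188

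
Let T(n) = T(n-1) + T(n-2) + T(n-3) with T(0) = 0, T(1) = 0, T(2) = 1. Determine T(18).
Computing the sequence terms:
0, 0, 1, 1, 2, 4, 7, 13, 24, 44, 81, 149, 274, 504, 927, 1705, 3136, 5768, 10609

10609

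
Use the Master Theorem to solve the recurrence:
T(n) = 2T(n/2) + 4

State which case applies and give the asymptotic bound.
Master Theorem template: T(n) = a·T(n/b) + f(n).
Here: a=2, b=2, f(n)=4
Compute log_b(a) = log_2(2) = 1.
f(n) = 4 = O(n^(1-ε)) with ε = 1. Case 1: T(n) = Θ(n^log_b(a)) = Θ(n).

Case 1: T(n) = Θ(n)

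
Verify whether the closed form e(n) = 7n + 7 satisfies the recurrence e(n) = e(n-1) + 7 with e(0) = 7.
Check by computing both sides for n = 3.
From the recurrence with e(0) = 7:
  e(0) = 7, e(1) = 14, e(2) = 21, e(3) = 28
  so the recurrence gives e(3) = 28.
From the proposed closed form e(n) = 7n + 7:
  e(3) = 28.
Both sides give 28 at n = 3, and the initial condition(s) match, so the closed form is consistent.

Yes, the closed form is correct.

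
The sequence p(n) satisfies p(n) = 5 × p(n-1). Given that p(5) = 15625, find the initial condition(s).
In general p(n) = 5ⁿ · p(0). At n = 5: p(0) = p(5) / 5^5 = 15625 / 3125 = 5.

p(0) = 5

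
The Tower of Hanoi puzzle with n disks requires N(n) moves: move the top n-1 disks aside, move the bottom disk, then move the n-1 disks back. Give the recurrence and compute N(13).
Moving n disks = move the top n-1 disks aside (N(n-1) moves) + move the largest disk (1 move) + move the n-1 disks back on top (N(n-1) moves), so N(n) = 2N(n-1) + 1, with N(1) = 1 (a single disk takes one move).
First terms: 1, 3, 7, 15, 31, 63, … — each is one less than a power of 2. Indeed N(n) + 1 = 2(N(n-1) + 1) with N(1) + 1 = 2, so N(n) + 1 = 2ⁿ and N(n) = 2ⁿ - 1.
Hence N(13) = 2^13 - 1 = 8192 - 1 = 8191.

N(n) = 2N(n-1) + 1, N(1) = 1; N(13) = 8191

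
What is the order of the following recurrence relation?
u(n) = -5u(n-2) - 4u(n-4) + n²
The order is the largest lag k for which u(n-k) appears. Here the deepest term is u(n-4) (the n² term is non-homogeneous and does not affect the order), so the order is 4.

Order 4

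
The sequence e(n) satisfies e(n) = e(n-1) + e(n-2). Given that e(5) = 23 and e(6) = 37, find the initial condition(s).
Work backwards using e(k) = e(k+2) - e(k+1):
e(4) = e(6) - e(5) = 37 - 23 = 14
e(3) = e(5) - e(4) = 23 - 14 = 9
e(2) = e(4) - e(3) = 14 - 9 = 5
e(1) = e(3) - e(2) = 9 - 5 = 4
e(0) = e(2) - e(1) = 5 - 4 = 1

e(0) = 1, e(1) = 4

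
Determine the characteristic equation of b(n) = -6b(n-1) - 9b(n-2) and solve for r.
Substitute b(n) = rⁿ and divide through by rⁿ⁻²: r² + 6r + 9 = 0
Factor: (r + 3)² = 0, so r = -3 (double root).
General solution: b(n) = (A + Bn)·(-3)ⁿ

Characteristic: r² + 6r + 9 = 0, Roots: r = -3 (double root)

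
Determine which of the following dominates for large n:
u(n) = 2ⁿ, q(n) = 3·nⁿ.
Comparing growth rates:
Growth-rate hierarchy: log n ≺ any polynomial ≺ any exponential cⁿ (c>1) ≺ n! ≺ nⁿ.
super-exponential nⁿ dominates exponential base 2 asymptotically.

q(n) grows faster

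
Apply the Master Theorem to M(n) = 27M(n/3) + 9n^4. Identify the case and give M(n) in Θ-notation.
Master Theorem template: M(n) = a·M(n/b) + f(n).
Here: a=27, b=3, f(n)=9n^4
Compute log_b(a) = log_3(27) = 3.
f(n) = 9n^4 = Ω(n^(3+ε)) with ε = 1, and the regularity condition holds (a·f(n/b) = (a/b^4)·f(n) with a/b^4 = 3^-1 < 1). Case 3: M(n) = Θ(f(n)) = Θ(n^4).

Case 3: M(n) = Θ(n^4)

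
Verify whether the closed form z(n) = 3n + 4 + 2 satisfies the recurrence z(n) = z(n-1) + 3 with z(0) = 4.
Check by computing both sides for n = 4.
From the recurrence with z(0) = 4:
  z(0) = 4, z(1) = 7, z(2) = 10, z(3) = 13, z(4) = 16
  so the recurrence gives z(4) = 16.
From the proposed closed form z(n) = 3n + 4 + 2:
  z(4) = 18.
The recurrence gives 16 but the closed form gives 18, so the closed form does not satisfy the recurrence.

No, the closed form is incorrect.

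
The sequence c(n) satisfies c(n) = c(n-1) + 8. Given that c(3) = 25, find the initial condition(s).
c(3) = c(0) + 3·8, so c(0) = 25 - 24 = 1.

c(0) = 1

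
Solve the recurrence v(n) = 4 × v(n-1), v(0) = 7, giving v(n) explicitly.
Recurrence: v(n) = 4 × v(n-1), initial: v(0) = 7.
Each term is 4 times the previous, so this is geometric with ratio 4. After n steps: v(n) = v(0)·4ⁿ = 7·4ⁿ.

v(n) = 7·4ⁿ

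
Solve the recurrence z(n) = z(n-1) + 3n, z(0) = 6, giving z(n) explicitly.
Recurrence: z(n) = z(n-1) + 3n, initial: z(0) = 6.
Telescoping: z(n) = z(0) + 3·Σᵢ₌₁ⁿ i = 6 + 3·n(n+1)/2.

z(n) = 3·n(n+1)/2 + 6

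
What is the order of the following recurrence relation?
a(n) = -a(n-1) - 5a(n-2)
The order is the largest lag k for which a(n-k) appears. Here the deepest term is a(n-2), so the order is 2.

Order 2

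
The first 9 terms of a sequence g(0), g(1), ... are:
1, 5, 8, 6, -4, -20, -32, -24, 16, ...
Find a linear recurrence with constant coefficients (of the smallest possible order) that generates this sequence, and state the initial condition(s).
Look for the lowest-order linear relation among consecutive terms.
Observation: g(n) - 2·g(n-1) - (-2)·g(n-2) = 0 holds for the shown terms, and no order-1 relation g(n) = α·g(n-1) + β fits.
Check at n=3: 2·8 + (-2)·5 = 6. ✓

g(n) = 2g(n-1) - 2g(n-2), g(0) = 1, g(1) = 5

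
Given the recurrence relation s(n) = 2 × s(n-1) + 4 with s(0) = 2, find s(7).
Computing step by step:
s(0) = 2
s(1) = 2 × 2 + 4 = 8
s(2) = 2 × 8 + 4 = 20
s(3) = 2 × 20 + 4 = 44
s(4) = 2 × 44 + 4 = 92
s(5) = 2 × 92 + 4 = 188
s(6) = 2 × 188 + 4 = 380
s(7) = 2 × 380 + 4 = 764

764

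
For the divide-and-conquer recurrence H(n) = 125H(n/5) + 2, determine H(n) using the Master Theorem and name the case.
Master Theorem template: H(n) = a·H(n/b) + f(n).
Here: a=125, b=5, f(n)=2
Compute log_b(a) = log_5(125) = 3.
f(n) = 2 = O(n^(3-ε)) with ε = 3. Case 1: H(n) = Θ(n^log_b(a)) = Θ(n^3).

Case 1: H(n) = Θ(n^3)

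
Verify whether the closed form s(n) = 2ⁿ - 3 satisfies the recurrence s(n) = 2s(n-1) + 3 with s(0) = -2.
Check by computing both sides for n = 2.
From the recurrence with s(0) = -2:
  s(0) = -2, s(1) = -1, s(2) = 1
  so the recurrence gives s(2) = 1.
From the proposed closed form s(n) = 2ⁿ - 3:
  s(2) = 1.
Both sides give 1 at n = 2, and the initial condition(s) match, so the closed form is consistent.

Yes, the closed form is correct.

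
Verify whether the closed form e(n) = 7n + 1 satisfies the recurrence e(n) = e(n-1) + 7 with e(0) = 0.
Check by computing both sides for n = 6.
From the recurrence with e(0) = 0:
  e(0) = 0, e(1) = 7, e(2) = 14, e(3) = 21, e(4) = 28, e(5) = 35, e(6) = 42
  so the recurrence gives e(6) = 42.
From the proposed closed form e(n) = 7n + 1:
  e(6) = 43.
The recurrence gives 42 but the closed form gives 43, so the closed form does not satisfy the recurrence.

No, the closed form is incorrect.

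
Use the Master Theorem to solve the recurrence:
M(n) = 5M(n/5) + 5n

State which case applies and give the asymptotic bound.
Master Theorem template: M(n) = a·M(n/b) + f(n).
Here: a=5, b=5, f(n)=5n
Compute log_b(a) = log_5(5) = 1.
f(n) = 5n = Θ(n). Case 2: M(n) = Θ(n log n).

Case 2: M(n) = Θ(n log n)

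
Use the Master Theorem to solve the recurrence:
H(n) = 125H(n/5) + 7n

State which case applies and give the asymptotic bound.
Master Theorem template: H(n) = a·H(n/b) + f(n).
Here: a=125, b=5, f(n)=7n
Compute log_b(a) = log_5(125) = 3.
f(n) = 7n = O(n^(3-ε)) with ε = 2. Case 1: H(n) = Θ(n^log_b(a)) = Θ(n^3).

Case 1: H(n) = Θ(n^3)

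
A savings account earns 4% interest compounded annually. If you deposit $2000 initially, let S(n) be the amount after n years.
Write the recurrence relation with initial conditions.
Each year the balance grows by 4%, i.e. is multiplied by 1 + 4/100 = 1.04, so S(n) = 1.04 × S(n-1). The initial deposit gives S(0) = 2000.
Unrolling gives the closed form S(n) = 2000 × (1.04)ⁿ.

S(n) = 1.04 × S(n-1), S(0) = 2000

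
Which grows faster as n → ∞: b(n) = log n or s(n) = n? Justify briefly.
Comparing growth rates:
Growth-rate hierarchy: log n ≺ any polynomial ≺ any exponential cⁿ (c>1) ≺ n! ≺ nⁿ.
polynomial degree 1 dominates logarithmic asymptotically.

s(n) grows faster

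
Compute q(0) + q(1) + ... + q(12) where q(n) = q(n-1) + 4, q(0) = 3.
Computing the sequence terms: 3, 7, 11, 15, 19, 23, 27, 31, 35, 39, 43, 47, 51
Adding these values together:

351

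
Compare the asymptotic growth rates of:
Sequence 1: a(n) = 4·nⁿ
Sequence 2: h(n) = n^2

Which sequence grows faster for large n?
Comparing growth rates:
Growth-rate hierarchy: log n ≺ any polynomial ≺ any exponential cⁿ (c>1) ≺ n! ≺ nⁿ.
super-exponential nⁿ dominates polynomial degree 2 asymptotically.

a(n) grows faster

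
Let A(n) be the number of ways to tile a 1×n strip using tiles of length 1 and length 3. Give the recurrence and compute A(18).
Condition on the last tile: it has length 1 (leaving a 1×(n-1) strip) or length 3 (leaving a 1×(n-3) strip), so A(n) = A(n-1) + A(n-3) (order-3 linear recurrence).
For 0 ≤ i < 3 only unit tiles fit, so A(i) = 1.
Iterating the recurrence: A(3) = 2, A(4) = 3, A(5) = 4, A(6) = 6, A(7) = 9, A(8) = 13, A(9) = 19, A(10) = 28, A(11) = 41, A(12) = 60, A(13) = 88, A(14) = 129, A(15) = 189, A(16) = 277, A(17) = 406, A(18) = 595.

A(n) = A(n-1) + A(n-3), with A(i) = 1 for 0 ≤ i < 3; A(18) = 595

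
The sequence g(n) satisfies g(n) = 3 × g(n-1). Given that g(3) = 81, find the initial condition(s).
In general g(n) = 3ⁿ · g(0). At n = 3: g(0) = g(3) / 3^3 = 81 / 27 = 3.

g(0) = 3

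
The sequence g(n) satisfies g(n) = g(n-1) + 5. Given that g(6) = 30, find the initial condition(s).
g(6) = g(0) + 6·5, so g(0) = 30 - 30 = 0.

g(0) = 0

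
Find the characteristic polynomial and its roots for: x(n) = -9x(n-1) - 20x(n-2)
Substitute x(n) = rⁿ and divide through by rⁿ⁻²: r² + 9r + 20 = 0
Factor: (r + 5)(r + 4) = 0, so r = -5, -4.
General solution: x(n) = A·(-5)ⁿ + B·(-4)ⁿ

Characteristic: r² + 9r + 20 = 0, Roots: r = -5, -4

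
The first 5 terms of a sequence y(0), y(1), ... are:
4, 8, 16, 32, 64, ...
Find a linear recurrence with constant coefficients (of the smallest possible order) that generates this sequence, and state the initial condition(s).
Look for the lowest-order linear relation among consecutive terms.
Observation: each term is 2× the previous.
Check at n=2: 2·8 = 16. ✓

y(n) = 2 × y(n-1), y(0) = 4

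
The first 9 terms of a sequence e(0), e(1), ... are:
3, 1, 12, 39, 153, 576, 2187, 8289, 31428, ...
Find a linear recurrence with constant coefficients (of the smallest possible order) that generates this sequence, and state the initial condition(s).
Look for the lowest-order linear relation among consecutive terms.
Observation: e(n) - 3·e(n-1) - (3)·e(n-2) = 0 holds for the shown terms, and no order-1 relation e(n) = α·e(n-1) + β fits.
Check at n=3: 3·12 + (3)·1 = 39. ✓

e(n) = 3e(n-1) + 3e(n-2), e(0) = 3, e(1) = 1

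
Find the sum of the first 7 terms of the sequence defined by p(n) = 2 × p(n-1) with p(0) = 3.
Computing the sequence terms: 3, 6, 12, 24, 48, 96, 192
Adding these values together:

381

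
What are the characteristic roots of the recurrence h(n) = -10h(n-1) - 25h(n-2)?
Substitute h(n) = rⁿ and divide through by rⁿ⁻²: r² + 10r + 25 = 0
Factor: (r + 5)² = 0, so r = -5 (double root).
General solution: h(n) = (A + Bn)·(-5)ⁿ

Characteristic: r² + 10r + 25 = 0, Roots: r = -5 (double root)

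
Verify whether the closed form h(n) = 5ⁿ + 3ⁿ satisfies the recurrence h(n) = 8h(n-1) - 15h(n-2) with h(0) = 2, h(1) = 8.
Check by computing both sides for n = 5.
From the recurrence with h(0) = 2, h(1) = 8:
  h(0) = 2, h(1) = 8, h(2) = 34, h(3) = 152, h(4) = 706, h(5) = 3368
  so the recurrence gives h(5) = 3368.
From the proposed closed form h(n) = 5ⁿ + 3ⁿ:
  h(5) = 3368.
Both sides give 3368 at n = 5, and the initial condition(s) match, so the closed form is consistent.

Yes, the closed form is correct.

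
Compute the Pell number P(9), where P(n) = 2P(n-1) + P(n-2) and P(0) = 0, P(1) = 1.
Computing the sequence terms:
0, 1, 2, 5, 12, 29, 70, 169, 408, 985

985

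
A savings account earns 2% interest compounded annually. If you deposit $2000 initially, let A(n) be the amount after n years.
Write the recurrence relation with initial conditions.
Each year the balance grows by 2%, i.e. is multiplied by 1 + 2/100 = 1.02, so A(n) = 1.02 × A(n-1). The initial deposit gives A(0) = 2000.
Unrolling gives the closed form A(n) = 2000 × (1.02)ⁿ.

A(n) = 1.02 × A(n-1), A(0) = 2000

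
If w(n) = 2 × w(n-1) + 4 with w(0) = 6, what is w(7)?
Computing step by step:
w(0) = 6
w(1) = 2 × 6 + 4 = 16
w(2) = 2 × 16 + 4 = 36
w(3) = 2 × 36 + 4 = 76
w(4) = 2 × 76 + 4 = 156
w(5) = 2 × 156 + 4 = 316
w(6) = 2 × 316 + 4 = 636
w(7) = 2 × 636 + 4 = 1276

1276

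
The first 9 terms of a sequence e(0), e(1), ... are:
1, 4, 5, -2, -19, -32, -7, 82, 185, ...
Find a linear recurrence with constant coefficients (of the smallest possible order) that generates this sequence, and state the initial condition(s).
Look for the lowest-order linear relation among consecutive terms.
Observation: e(n) - 2·e(n-1) - (-3)·e(n-2) = 0 holds for the shown terms, and no order-1 relation e(n) = α·e(n-1) + β fits.
Check at n=3: 2·5 + (-3)·4 = -2. ✓

e(n) = 2e(n-1) - 3e(n-2), e(0) = 1, e(1) = 4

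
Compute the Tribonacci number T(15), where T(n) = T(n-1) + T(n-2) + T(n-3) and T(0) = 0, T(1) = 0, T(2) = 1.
Computing the sequence terms:
0, 0, 1, 1, 2, 4, 7, 13, 24, 44, 81, 149, 274, 504, 927, 1705

1705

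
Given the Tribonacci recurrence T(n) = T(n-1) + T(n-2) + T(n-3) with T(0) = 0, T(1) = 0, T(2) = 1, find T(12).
Computing the sequence terms:
0, 0, 1, 1, 2, 4, 7, 13, 24, 44, 81, 149, 274

274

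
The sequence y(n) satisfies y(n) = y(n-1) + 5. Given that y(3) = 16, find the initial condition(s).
y(3) = y(0) + 3·5, so y(0) = 16 - 15 = 1.

y(0) = 1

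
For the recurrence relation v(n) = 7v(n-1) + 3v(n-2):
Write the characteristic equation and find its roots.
Substitute v(n) = rⁿ and divide through by rⁿ⁻²: r² - 7r - 3 = 0
Discriminant: 7² + 4·3 = 61, not a perfect square, so by the quadratic formula r = (7 ± √61)/2.
General solution: v(n) = A·r₁ⁿ + B·r₂ⁿ where r₁,r₂ = (7 ± √61)/2

Characteristic: r² - 7r - 3 = 0, Roots: r = (7 ± √61)/2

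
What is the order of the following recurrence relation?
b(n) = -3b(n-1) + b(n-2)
The order is the largest lag k for which b(n-k) appears. Here the deepest term is b(n-2), so the order is 2.

Order 2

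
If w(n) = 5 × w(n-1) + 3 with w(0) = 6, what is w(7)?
Computing step by step:
w(0) = 6
w(1) = 5 × 6 + 3 = 33
w(2) = 5 × 33 + 3 = 168
w(3) = 5 × 168 + 3 = 843
w(4) = 5 × 843 + 3 = 4218
w(5) = 5 × 4218 + 3 = 21093
w(6) = 5 × 21093 + 3 = 105468
w(7) = 5 × 105468 + 3 = 527343

527343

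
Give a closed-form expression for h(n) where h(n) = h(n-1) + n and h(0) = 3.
Recurrence: h(n) = h(n-1) + n, initial: h(0) = 3.
Telescoping: h(n) = h(0) + Σᵢ₌₁ⁿ i = 3 + n(n+1)/2.

h(n) = n(n+1)/2 + 3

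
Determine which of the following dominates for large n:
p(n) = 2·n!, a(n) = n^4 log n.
Comparing growth rates:
Growth-rate hierarchy: log n ≺ any polynomial ≺ any exponential cⁿ (c>1) ≺ n! ≺ nⁿ.
factorial dominates polynomial degree 4 (with log factor) asymptotically.

p(n) grows faster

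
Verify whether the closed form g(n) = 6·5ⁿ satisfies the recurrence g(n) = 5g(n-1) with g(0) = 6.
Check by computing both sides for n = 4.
From the recurrence with g(0) = 6:
  g(0) = 6, g(1) = 30, g(2) = 150, g(3) = 750, g(4) = 3750
  so the recurrence gives g(4) = 3750.
From the proposed closed form g(n) = 6·5ⁿ:
  g(4) = 3750.
Both sides give 3750 at n = 4, and the initial condition(s) match, so the closed form is consistent.

Yes, the closed form is correct.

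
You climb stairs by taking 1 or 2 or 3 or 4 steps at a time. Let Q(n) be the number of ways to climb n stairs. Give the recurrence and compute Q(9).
Condition on the size of the last step (1 to 4): before it there were n-1, …, n-4 stairs climbed, and these cases are disjoint, so Q(n) = Q(n-1) + Q(n-2) + Q(n-3) + Q(n-4) (order-4 linear recurrence).
Initial conditions by direct count (compositions of i into parts ≤ 4): Q(1) = 1; Q(2) = 2; Q(3) = 4; Q(4) = 8.
Iterating the recurrence: Q(5) = 15, Q(6) = 29, Q(7) = 56, Q(8) = 108, Q(9) = 208.

Q(n) = Q(n-1) + Q(n-2) + Q(n-3) + Q(n-4), Q(1) = 1, Q(2) = 2, Q(3) = 4, Q(4) = 8; Q(9) = 208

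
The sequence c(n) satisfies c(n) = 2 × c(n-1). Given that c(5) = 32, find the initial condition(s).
In general c(n) = 2ⁿ · c(0). At n = 5: c(0) = c(5) / 2^5 = 32 / 32 = 1.

c(0) = 1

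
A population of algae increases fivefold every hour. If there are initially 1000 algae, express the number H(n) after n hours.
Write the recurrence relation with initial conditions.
Each hour multiplies the count by 5, so the count after n hours depends only on the count after n-1 hours: H(n) = 5 × H(n-1). The starting count gives H(0) = 1000.
Unrolling n times gives the closed form H(n) = 1000 × 5ⁿ.

H(n) = 5 × H(n-1), H(0) = 1000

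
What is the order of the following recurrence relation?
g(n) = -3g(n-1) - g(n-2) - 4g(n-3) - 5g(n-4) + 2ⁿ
The order is the largest lag k for which g(n-k) appears. Here the deepest term is g(n-4) (the 2ⁿ term is non-homogeneous and does not affect the order), so the order is 4.

Order 4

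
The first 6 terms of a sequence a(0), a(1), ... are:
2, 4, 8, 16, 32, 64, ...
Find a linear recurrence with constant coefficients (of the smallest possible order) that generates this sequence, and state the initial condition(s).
Look for the lowest-order linear relation among consecutive terms.
Observation: each term is 2× the previous.
Check at n=2: 2·4 = 8. ✓

a(n) = 2 × a(n-1), a(0) = 2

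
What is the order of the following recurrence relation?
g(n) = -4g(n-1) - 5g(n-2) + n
The order is the largest lag k for which g(n-k) appears. Here the deepest term is g(n-2) (the n term is non-homogeneous and does not affect the order), so the order is 2.

Order 2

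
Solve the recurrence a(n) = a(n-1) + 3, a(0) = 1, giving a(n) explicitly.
Recurrence: a(n) = a(n-1) + 3, initial: a(0) = 1.
Each step adds 3, so a(n) = a(0) + 3n = 3n + 1.

a(n) = 3n + 1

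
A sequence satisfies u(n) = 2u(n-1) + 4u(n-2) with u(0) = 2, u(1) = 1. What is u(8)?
Computing the sequence terms:
2, 1, 10, 24, 88, 272, 896, 2880, 9344

9344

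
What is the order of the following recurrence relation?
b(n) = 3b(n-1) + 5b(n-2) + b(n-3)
The order is the largest lag k for which b(n-k) appears. Here the deepest term is b(n-3), so the order is 3.

Order 3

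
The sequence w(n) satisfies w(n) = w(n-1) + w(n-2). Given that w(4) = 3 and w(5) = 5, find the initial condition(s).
Work backwards using w(k) = w(k+2) - w(k+1):
w(3) = w(5) - w(4) = 5 - 3 = 2
w(2) = w(4) - w(3) = 3 - 2 = 1
w(1) = w(3) - w(2) = 2 - 1 = 1
w(0) = w(2) - w(1) = 1 - 1 = 0

w(0) = 0, w(1) = 1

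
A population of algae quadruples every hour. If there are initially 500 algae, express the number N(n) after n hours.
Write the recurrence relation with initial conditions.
Each hour multiplies the count by 4, so the count after n hours depends only on the count after n-1 hours: N(n) = 4 × N(n-1). The starting count gives N(0) = 500.
Unrolling n times gives the closed form N(n) = 500 × 4ⁿ.

N(n) = 4 × N(n-1), N(0) = 500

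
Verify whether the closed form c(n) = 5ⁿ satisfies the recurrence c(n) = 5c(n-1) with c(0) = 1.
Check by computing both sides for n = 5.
From the recurrence with c(0) = 1:
  c(0) = 1, c(1) = 5, c(2) = 25, c(3) = 125, c(4) = 625, c(5) = 3125
  so the recurrence gives c(5) = 3125.
From the proposed closed form c(n) = 5ⁿ:
  c(5) = 3125.
Both sides give 3125 at n = 5, and the initial condition(s) match, so the closed form is consistent.

Yes, the closed form is correct.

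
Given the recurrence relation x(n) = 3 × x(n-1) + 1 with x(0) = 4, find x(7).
Computing step by step:
x(0) = 4
x(1) = 3 × 4 + 1 = 13
x(2) = 3 × 13 + 1 = 40
x(3) = 3 × 40 + 1 = 121
x(4) = 3 × 121 + 1 = 364
x(5) = 3 × 364 + 1 = 1093
x(6) = 3 × 1093 + 1 = 3280
x(7) = 3 × 3280 + 1 = 9841

9841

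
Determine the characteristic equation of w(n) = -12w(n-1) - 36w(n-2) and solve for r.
Substitute w(n) = rⁿ and divide through by rⁿ⁻²: r² + 12r + 36 = 0
Factor: (r + 6)² = 0, so r = -6 (double root).
General solution: w(n) = (A + Bn)·(-6)ⁿ

Characteristic: r² + 12r + 36 = 0, Roots: r = -6 (double root)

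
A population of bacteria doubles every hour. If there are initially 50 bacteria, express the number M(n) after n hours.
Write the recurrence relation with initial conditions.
Each hour multiplies the count by 2, so the count after n hours depends only on the count after n-1 hours: M(n) = 2 × M(n-1). The starting count gives M(0) = 50.
Unrolling n times gives the closed form M(n) = 50 × 2ⁿ.

M(n) = 2 × M(n-1), M(0) = 50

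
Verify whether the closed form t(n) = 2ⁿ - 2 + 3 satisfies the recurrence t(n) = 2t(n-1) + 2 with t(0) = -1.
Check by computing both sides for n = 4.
From the recurrence with t(0) = -1:
  t(0) = -1, t(1) = 0, t(2) = 2, t(3) = 6, t(4) = 14
  so the recurrence gives t(4) = 14.
From the proposed closed form t(n) = 2ⁿ - 2 + 3:
  t(4) = 17.
The recurrence gives 14 but the closed form gives 17, so the closed form does not satisfy the recurrence.

No, the closed form is incorrect.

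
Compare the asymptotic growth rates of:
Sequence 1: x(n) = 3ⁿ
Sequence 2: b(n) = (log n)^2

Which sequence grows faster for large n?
Comparing growth rates:
Growth-rate hierarchy: log n ≺ any polynomial ≺ any exponential cⁿ (c>1) ≺ n! ≺ nⁿ.
exponential base 3 dominates polylogarithmic (log n)^2 asymptotically.

x(n) grows faster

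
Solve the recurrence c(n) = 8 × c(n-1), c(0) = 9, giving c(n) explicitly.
Recurrence: c(n) = 8 × c(n-1), initial: c(0) = 9.
Each term is 8 times the previous, so this is geometric with ratio 8. After n steps: c(n) = c(0)·8ⁿ = 9·8ⁿ.

c(n) = 9·8ⁿ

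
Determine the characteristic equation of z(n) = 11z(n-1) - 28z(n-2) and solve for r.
Substitute z(n) = rⁿ and divide through by rⁿ⁻²: r² - 11r + 28 = 0
Factor: (r - 4)(r - 7) = 0, so r = 4, 7.
General solution: z(n) = A·4ⁿ + B·7ⁿ

Characteristic: r² - 11r + 28 = 0, Roots: r = 4, 7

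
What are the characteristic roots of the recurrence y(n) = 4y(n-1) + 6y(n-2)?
Substitute y(n) = rⁿ and divide through by rⁿ⁻²: r² - 4r - 6 = 0
Discriminant: 4² + 4·6 = 40, not a perfect square, so by the quadratic formula r = (4 ± √40)/2.
General solution: y(n) = A·r₁ⁿ + B·r₂ⁿ where r₁,r₂ = (4 ± √40)/2

Characteristic: r² - 4r - 6 = 0, Roots: r = (4 ± √40)/2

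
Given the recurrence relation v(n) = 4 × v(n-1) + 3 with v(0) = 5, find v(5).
Computing step by step:
v(0) = 5
v(1) = 4 × 5 + 3 = 23
v(2) = 4 × 23 + 3 = 95
v(3) = 4 × 95 + 3 = 383
v(4) = 4 × 383 + 3 = 1535
v(5) = 4 × 1535 + 3 = 6143

6143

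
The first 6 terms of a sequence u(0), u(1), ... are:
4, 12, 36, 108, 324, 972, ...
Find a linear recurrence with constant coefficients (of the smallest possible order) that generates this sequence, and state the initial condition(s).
Look for the lowest-order linear relation among consecutive terms.
Observation: each term is 3× the previous.
Check at n=2: 3·12 = 36. ✓

u(n) = 3 × u(n-1), u(0) = 4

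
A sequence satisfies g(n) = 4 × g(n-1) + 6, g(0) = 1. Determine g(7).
Computing step by step:
g(0) = 1
g(1) = 4 × 1 + 6 = 10
g(2) = 4 × 10 + 6 = 46
g(3) = 4 × 46 + 6 = 190
g(4) = 4 × 190 + 6 = 766
g(5) = 4 × 766 + 6 = 3070
g(6) = 4 × 3070 + 6 = 12286
g(7) = 4 × 12286 + 6 = 49150

49150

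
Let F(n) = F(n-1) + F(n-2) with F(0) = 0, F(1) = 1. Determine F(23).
Computing the sequence terms:
0, 1, 1, 2, 3, 5, 8, 13, 21, 34, 55, 89, 144, 233, 377, 610, 987, 1597, 2584, 4181, 6765, 10946, 17711, 28657

28657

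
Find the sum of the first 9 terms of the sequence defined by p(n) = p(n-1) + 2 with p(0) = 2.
Computing the sequence terms: 2, 4, 6, 8, 10, 12, 14, 16, 18
Adding these values together:

90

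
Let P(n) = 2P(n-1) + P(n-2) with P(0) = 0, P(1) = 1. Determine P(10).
Computing the sequence terms:
0, 1, 2, 5, 12, 29, 70, 169, 408, 985, 2378

2378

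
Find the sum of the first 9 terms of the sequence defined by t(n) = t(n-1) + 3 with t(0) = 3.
Computing the sequence terms: 3, 6, 9, 12, 15, 18, 21, 24, 27
Adding these values together:

135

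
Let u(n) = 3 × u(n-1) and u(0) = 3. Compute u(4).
Computing step by step:
u(0) = 3
u(1) = 3 × 3 = 9
u(2) = 3 × 9 = 27
u(3) = 3 × 27 = 81
u(4) = 3 × 81 = 243

243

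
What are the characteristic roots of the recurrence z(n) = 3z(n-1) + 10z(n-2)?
Substitute z(n) = rⁿ and divide through by rⁿ⁻²: r² - 3r - 10 = 0
Factor: (r - 5)(r + 2) = 0, so r = 5, -2.
General solution: z(n) = A·5ⁿ + B·(-2)ⁿ

Characteristic: r² - 3r - 10 = 0, Roots: r = 5, -2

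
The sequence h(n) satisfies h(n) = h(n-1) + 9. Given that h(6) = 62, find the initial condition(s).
h(6) = h(0) + 6·9, so h(0) = 62 - 54 = 8.

h(0) = 8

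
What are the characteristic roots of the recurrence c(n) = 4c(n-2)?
Substitute c(n) = rⁿ and divide through by rⁿ⁻²: r² - 4 = 0
Factor: (r - 2)(r + 2) = 0, so r = 2, -2.
General solution: c(n) = A·2ⁿ + B·(-2)ⁿ

Characteristic: r² - 4 = 0, Roots: r = 2, -2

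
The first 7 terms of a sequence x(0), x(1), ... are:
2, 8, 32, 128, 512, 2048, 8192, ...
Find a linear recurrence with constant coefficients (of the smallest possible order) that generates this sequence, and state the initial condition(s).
Look for the lowest-order linear relation among consecutive terms.
Observation: each term is 4× the previous.
Check at n=2: 4·8 = 32. ✓

x(n) = 4 × x(n-1), x(0) = 2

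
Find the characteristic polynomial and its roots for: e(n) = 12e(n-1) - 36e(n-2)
Substitute e(n) = rⁿ and divide through by rⁿ⁻²: r² - 12r + 36 = 0
Factor: (r - 6)² = 0, so r = 6 (double root).
General solution: e(n) = (A + Bn)·6ⁿ

Characteristic: r² - 12r + 36 = 0, Roots: r = 6 (double root)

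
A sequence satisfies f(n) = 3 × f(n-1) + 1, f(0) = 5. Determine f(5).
Computing step by step:
f(0) = 5
f(1) = 3 × 5 + 1 = 16
f(2) = 3 × 16 + 1 = 49
f(3) = 3 × 49 + 1 = 148
f(4) = 3 × 148 + 1 = 445
f(5) = 3 × 445 + 1 = 1336

1336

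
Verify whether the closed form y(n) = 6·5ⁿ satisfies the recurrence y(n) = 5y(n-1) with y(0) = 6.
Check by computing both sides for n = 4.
From the recurrence with y(0) = 6:
  y(0) = 6, y(1) = 30, y(2) = 150, y(3) = 750, y(4) = 3750
  so the recurrence gives y(4) = 3750.
From the proposed closed form y(n) = 6·5ⁿ:
  y(4) = 3750.
Both sides give 3750 at n = 4, and the initial condition(s) match, so the closed form is consistent.

Yes, the closed form is correct.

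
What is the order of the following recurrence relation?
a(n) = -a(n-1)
The order is the largest lag k for which a(n-k) appears. Here the deepest term is a(n-1), so the order is 1.

Order 1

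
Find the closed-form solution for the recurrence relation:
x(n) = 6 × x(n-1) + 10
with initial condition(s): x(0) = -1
Recurrence: x(n) = 6 × x(n-1) + 10, initial: x(0) = -1.
Try x(n) = A·6ⁿ + C. Substituting: A·6ⁿ + C = 6(A·6ⁿ⁻¹ + C) + 10 = A·6ⁿ + 6C + 10, so C = 6C + 10, giving C = -2. Then x(0) = A - 2 = -1 gives A = 1.

x(n) = 6ⁿ - 2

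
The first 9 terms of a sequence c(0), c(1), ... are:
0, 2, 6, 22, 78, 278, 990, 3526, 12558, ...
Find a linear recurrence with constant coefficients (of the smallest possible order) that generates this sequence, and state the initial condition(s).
Look for the lowest-order linear relation among consecutive terms.
Observation: c(n) - 3·c(n-1) - (2)·c(n-2) = 0 holds for the shown terms, and no order-1 relation c(n) = α·c(n-1) + β fits.
Check at n=3: 3·6 + (2)·2 = 22. ✓

c(n) = 3c(n-1) + 2c(n-2), c(0) = 0, c(1) = 2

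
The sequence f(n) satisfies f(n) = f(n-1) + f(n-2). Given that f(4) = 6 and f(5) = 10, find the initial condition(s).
Work backwards using f(k) = f(k+2) - f(k+1):
f(3) = f(5) - f(4) = 10 - 6 = 4
f(2) = f(4) - f(3) = 6 - 4 = 2
f(1) = f(3) - f(2) = 4 - 2 = 2
f(0) = f(2) - f(1) = 2 - 2 = 0

f(0) = 0, f(1) = 2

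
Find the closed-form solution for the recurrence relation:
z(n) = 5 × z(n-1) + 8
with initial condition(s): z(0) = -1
Recurrence: z(n) = 5 × z(n-1) + 8, initial: z(0) = -1.
Try z(n) = A·5ⁿ + C. Substituting: A·5ⁿ + C = 5(A·5ⁿ⁻¹ + C) + 8 = A·5ⁿ + 5C + 8, so C = 5C + 8, giving C = -2. Then z(0) = A - 2 = -1 gives A = 1.

z(n) = 5ⁿ - 2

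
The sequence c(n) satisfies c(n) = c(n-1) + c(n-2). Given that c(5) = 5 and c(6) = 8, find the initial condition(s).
Work backwards using c(k) = c(k+2) - c(k+1):
c(4) = c(6) - c(5) = 8 - 5 = 3
c(3) = c(5) - c(4) = 5 - 3 = 2
c(2) = c(4) - c(3) = 3 - 2 = 1
c(1) = c(3) - c(2) = 2 - 1 = 1
c(0) = c(2) - c(1) = 1 - 1 = 0

c(0) = 0, c(1) = 1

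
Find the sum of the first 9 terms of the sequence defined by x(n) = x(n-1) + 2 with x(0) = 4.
Computing the sequence terms: 4, 6, 8, 10, 12, 14, 16, 18, 20
Adding these values together:

108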